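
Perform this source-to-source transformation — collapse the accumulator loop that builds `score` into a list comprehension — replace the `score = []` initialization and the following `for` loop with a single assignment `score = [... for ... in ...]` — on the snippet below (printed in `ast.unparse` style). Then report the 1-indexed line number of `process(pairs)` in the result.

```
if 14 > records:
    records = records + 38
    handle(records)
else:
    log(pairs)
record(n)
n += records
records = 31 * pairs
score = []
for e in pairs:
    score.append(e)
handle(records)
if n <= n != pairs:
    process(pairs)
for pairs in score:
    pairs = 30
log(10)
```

Transformed code:
if 14 > records:
    records = records + 38
    handle(records)
else:
    log(pairs)
record(n)
n += records
records = 31 * pairs
score = [e for e in pairs]
handle(records)
if n <= n != pairs:
    process(pairs)
for pairs in score:
    pairs = 30
log(10)

12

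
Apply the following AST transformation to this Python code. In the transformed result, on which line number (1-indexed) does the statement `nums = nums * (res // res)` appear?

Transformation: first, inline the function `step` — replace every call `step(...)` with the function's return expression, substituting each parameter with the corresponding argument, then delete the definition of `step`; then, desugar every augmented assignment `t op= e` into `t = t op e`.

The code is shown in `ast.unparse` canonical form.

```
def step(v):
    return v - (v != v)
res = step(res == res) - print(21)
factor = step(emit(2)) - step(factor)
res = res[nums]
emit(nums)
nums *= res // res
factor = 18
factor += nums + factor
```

5

Transformed code:
res = (res == res) - ((res == res) != (res == res)) - print(21)
factor = emit(2) - (emit(2) != emit(2)) - (factor - (factor != factor))
res = res[nums]
emit(nums)
nums = nums * (res // res)
factor = 18
factor = factor + (nums + factor)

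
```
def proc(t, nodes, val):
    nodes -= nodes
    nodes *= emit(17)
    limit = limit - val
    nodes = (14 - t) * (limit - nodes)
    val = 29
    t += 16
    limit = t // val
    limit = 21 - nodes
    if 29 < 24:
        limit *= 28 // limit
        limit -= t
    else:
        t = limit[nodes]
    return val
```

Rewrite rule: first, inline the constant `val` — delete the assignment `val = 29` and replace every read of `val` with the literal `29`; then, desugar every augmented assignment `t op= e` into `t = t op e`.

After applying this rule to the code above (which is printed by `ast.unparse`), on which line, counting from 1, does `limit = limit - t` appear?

11

Transformed code:
def proc(t, nodes, val):
    nodes = nodes - nodes
    nodes = nodes * emit(17)
    limit = limit - 29
    nodes = (14 - t) * (limit - nodes)
    t = t + 16
    limit = t // 29
    limit = 21 - nodes
    if 29 < 24:
        limit = limit * (28 // limit)
        limit = limit - t
    else:
        t = limit[nodes]
    return 29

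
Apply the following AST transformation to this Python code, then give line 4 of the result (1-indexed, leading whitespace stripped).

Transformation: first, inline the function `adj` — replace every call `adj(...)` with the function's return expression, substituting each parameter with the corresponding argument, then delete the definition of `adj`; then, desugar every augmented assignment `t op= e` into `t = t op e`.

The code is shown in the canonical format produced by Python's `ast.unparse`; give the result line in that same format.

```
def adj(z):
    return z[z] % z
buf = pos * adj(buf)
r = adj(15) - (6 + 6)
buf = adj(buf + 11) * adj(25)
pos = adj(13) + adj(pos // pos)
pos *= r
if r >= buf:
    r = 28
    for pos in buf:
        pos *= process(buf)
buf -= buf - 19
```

pos = 13[13] % 13 + (pos // pos)[pos // pos] % (pos // pos)

Transformed code:
buf = pos * (buf[buf] % buf)
r = 15[15] % 15 - (6 + 6)
buf = (buf + 11)[buf + 11] % (buf + 11) * (25[25] % 25)
pos = 13[13] % 13 + (pos // pos)[pos // pos] % (pos // pos)
pos = pos * r
if r >= buf:
    r = 28
    for pos in buf:
        pos = pos * process(buf)
buf = buf - (buf - 19)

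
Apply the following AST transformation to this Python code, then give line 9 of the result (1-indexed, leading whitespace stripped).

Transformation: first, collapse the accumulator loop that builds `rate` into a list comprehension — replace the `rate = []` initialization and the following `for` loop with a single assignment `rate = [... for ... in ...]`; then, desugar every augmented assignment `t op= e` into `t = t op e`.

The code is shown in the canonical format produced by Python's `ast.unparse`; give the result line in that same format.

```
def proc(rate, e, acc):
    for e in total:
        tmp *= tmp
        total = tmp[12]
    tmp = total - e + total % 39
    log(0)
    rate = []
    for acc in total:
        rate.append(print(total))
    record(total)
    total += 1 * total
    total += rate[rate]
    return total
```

Transformed code:
def proc(rate, e, acc):
    for e in total:
        tmp = tmp * tmp
        total = tmp[12]
    tmp = total - e + total % 39
    log(0)
    rate = [print(total) for acc in total]
    record(total)
    total = total + 1 * total
    total = total + rate[rate]
    return total

total = total + 1 * total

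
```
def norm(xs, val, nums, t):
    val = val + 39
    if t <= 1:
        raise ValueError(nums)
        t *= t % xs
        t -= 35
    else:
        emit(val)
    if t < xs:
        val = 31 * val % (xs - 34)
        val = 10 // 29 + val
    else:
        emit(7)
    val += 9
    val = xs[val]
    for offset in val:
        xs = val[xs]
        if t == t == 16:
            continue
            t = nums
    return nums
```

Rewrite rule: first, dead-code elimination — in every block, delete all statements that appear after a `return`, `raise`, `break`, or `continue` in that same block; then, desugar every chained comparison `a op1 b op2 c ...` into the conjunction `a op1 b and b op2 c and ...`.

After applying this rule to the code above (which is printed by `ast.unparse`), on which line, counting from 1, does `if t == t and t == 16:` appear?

16

Transformed code:
def norm(xs, val, nums, t):
    val = val + 39
    if t <= 1:
        raise ValueError(nums)
    else:
        emit(val)
    if t < xs:
        val = 31 * val % (xs - 34)
        val = 10 // 29 + val
    else:
        emit(7)
    val += 9
    val = xs[val]
    for offset in val:
        xs = val[xs]
        if t == t and t == 16:
            continue
    return nums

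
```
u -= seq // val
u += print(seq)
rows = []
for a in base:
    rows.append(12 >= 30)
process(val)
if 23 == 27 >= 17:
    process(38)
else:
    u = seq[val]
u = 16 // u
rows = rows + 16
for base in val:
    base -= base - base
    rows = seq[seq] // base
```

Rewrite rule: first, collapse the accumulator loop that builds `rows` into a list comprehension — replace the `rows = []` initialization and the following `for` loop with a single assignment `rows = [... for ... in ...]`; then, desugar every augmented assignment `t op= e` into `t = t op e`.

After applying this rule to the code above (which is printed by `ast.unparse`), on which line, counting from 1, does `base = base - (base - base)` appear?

Transformed code:
u = u - seq // val
u = u + print(seq)
rows = [12 >= 30 for a in base]
process(val)
if 23 == 27 >= 17:
    process(38)
else:
    u = seq[val]
u = 16 // u
rows = rows + 16
for base in val:
    base = base - (base - base)
    rows = seq[seq] // base

12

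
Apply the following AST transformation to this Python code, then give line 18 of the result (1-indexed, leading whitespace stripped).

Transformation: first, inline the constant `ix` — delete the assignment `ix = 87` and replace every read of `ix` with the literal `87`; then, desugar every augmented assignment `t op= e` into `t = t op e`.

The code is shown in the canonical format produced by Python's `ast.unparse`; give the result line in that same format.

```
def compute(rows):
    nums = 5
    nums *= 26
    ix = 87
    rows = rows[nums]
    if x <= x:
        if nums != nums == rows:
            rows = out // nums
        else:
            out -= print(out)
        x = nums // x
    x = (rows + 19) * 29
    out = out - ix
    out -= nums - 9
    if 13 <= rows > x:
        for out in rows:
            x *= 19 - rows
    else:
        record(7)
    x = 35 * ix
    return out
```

Transformed code:
def compute(rows):
    nums = 5
    nums = nums * 26
    rows = rows[nums]
    if x <= x:
        if nums != nums == rows:
            rows = out // nums
        else:
            out = out - print(out)
        x = nums // x
    x = (rows + 19) * 29
    out = out - 87
    out = out - (nums - 9)
    if 13 <= rows > x:
        for out in rows:
            x = x * (19 - rows)
    else:
        record(7)
    x = 35 * 87
    return out

record(7)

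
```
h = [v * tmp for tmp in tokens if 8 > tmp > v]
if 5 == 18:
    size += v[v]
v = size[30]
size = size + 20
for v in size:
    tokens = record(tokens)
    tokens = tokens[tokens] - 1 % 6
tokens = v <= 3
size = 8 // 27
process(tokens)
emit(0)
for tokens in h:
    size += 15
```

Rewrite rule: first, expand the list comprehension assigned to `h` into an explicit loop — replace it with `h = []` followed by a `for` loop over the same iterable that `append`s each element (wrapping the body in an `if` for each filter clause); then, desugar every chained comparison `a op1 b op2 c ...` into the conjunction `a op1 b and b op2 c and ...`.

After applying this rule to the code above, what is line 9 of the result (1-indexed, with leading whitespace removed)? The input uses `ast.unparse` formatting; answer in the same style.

Transformed code:
h = []
for tmp in tokens:
    if 8 > tmp and tmp > v:
        h.append(v * tmp)
if 5 == 18:
    size += v[v]
v = size[30]
size = size + 20
for v in size:
    tokens = record(tokens)
    tokens = tokens[tokens] - 1 % 6
tokens = v <= 3
size = 8 // 27
process(tokens)
emit(0)
for tokens in h:
    size += 15

for v in size:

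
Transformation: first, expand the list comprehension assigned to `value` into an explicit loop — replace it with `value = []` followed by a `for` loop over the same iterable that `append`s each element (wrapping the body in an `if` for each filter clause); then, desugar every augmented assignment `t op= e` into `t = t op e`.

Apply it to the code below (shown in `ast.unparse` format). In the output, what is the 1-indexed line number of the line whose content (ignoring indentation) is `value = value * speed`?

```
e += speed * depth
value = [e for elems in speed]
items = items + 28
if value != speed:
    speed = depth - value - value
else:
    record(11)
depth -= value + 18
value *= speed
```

11

Transformed code:
e = e + speed * depth
value = []
for elems in speed:
    value.append(e)
items = items + 28
if value != speed:
    speed = depth - value - value
else:
    record(11)
depth = depth - (value + 18)
value = value * speed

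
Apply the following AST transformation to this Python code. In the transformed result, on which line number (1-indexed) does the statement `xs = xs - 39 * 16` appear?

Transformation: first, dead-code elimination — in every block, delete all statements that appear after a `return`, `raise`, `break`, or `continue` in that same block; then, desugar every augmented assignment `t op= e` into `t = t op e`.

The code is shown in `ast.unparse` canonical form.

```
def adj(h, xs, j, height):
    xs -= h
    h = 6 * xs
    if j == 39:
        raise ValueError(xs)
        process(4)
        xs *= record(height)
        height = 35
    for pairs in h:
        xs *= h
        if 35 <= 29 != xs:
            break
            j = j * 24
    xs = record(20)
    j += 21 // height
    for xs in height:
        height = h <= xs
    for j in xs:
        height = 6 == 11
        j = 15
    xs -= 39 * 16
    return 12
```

Transformed code:
def adj(h, xs, j, height):
    xs = xs - h
    h = 6 * xs
    if j == 39:
        raise ValueError(xs)
    for pairs in h:
        xs = xs * h
        if 35 <= 29 != xs:
            break
    xs = record(20)
    j = j + 21 // height
    for xs in height:
        height = h <= xs
    for j in xs:
        height = 6 == 11
        j = 15
    xs = xs - 39 * 16
    return 12

17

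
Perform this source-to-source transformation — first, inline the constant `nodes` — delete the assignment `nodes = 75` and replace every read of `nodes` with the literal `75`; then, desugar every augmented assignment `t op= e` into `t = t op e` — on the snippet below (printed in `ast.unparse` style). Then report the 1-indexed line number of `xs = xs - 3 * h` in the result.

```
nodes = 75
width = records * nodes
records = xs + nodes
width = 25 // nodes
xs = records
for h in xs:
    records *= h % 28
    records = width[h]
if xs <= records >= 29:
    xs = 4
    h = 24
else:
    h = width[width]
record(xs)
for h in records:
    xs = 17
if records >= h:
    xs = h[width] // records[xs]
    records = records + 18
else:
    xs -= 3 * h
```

Transformed code:
width = records * 75
records = xs + 75
width = 25 // 75
xs = records
for h in xs:
    records = records * (h % 28)
    records = width[h]
if xs <= records >= 29:
    xs = 4
    h = 24
else:
    h = width[width]
record(xs)
for h in records:
    xs = 17
if records >= h:
    xs = h[width] // records[xs]
    records = records + 18
else:
    xs = xs - 3 * h

20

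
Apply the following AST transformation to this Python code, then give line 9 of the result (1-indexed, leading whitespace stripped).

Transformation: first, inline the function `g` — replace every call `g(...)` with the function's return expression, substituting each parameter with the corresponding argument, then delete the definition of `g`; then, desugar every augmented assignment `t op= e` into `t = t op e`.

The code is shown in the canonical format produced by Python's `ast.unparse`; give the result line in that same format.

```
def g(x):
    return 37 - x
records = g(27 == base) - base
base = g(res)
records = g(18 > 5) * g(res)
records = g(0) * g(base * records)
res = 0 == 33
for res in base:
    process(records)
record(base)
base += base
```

base = base + base

Transformed code:
records = 37 - (27 == base) - base
base = 37 - res
records = (37 - (18 > 5)) * (37 - res)
records = (37 - 0) * (37 - base * records)
res = 0 == 33
for res in base:
    process(records)
record(base)
base = base + base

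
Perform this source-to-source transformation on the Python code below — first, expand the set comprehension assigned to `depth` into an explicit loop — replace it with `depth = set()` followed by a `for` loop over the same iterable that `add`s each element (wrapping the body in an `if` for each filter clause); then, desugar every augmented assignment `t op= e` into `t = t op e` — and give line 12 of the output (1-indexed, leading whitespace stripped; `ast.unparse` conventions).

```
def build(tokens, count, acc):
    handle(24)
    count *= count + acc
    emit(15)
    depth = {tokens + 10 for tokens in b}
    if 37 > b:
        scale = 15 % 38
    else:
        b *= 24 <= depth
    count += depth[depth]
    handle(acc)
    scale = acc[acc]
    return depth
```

count = count + depth[depth]

Transformed code:
def build(tokens, count, acc):
    handle(24)
    count = count * (count + acc)
    emit(15)
    depth = set()
    for tokens in b:
        depth.add(tokens + 10)
    if 37 > b:
        scale = 15 % 38
    else:
        b = b * (24 <= depth)
    count = count + depth[depth]
    handle(acc)
    scale = acc[acc]
    return depth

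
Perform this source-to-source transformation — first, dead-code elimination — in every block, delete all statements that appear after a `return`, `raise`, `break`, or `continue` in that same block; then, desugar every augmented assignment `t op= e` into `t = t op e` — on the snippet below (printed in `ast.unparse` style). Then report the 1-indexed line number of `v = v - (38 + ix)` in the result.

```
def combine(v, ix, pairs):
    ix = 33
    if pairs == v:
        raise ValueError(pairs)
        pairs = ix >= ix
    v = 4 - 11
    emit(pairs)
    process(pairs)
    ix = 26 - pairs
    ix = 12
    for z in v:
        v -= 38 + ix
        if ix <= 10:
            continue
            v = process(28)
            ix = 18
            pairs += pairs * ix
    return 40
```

11

Transformed code:
def combine(v, ix, pairs):
    ix = 33
    if pairs == v:
        raise ValueError(pairs)
    v = 4 - 11
    emit(pairs)
    process(pairs)
    ix = 26 - pairs
    ix = 12
    for z in v:
        v = v - (38 + ix)
        if ix <= 10:
            continue
    return 40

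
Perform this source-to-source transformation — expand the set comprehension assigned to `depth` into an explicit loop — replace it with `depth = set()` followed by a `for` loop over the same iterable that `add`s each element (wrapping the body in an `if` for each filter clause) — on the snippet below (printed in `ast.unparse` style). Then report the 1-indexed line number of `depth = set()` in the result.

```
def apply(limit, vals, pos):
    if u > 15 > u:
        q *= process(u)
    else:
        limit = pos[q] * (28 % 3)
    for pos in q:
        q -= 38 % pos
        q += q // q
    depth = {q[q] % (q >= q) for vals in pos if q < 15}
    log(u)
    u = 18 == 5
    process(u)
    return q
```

Transformed code:
def apply(limit, vals, pos):
    if u > 15 > u:
        q *= process(u)
    else:
        limit = pos[q] * (28 % 3)
    for pos in q:
        q -= 38 % pos
        q += q // q
    depth = set()
    for vals in pos:
        if q < 15:
            depth.add(q[q] % (q >= q))
    log(u)
    u = 18 == 5
    process(u)
    return q

9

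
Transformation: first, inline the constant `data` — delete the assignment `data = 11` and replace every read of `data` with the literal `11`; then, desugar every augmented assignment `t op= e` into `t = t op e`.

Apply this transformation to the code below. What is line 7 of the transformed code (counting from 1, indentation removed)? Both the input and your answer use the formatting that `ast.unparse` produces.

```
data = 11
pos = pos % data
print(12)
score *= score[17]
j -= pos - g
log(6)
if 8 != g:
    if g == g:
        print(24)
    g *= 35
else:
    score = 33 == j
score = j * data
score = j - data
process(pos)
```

if g == g:

Transformed code:
pos = pos % 11
print(12)
score = score * score[17]
j = j - (pos - g)
log(6)
if 8 != g:
    if g == g:
        print(24)
    g = g * 35
else:
    score = 33 == j
score = j * 11
score = j - 11
process(pos)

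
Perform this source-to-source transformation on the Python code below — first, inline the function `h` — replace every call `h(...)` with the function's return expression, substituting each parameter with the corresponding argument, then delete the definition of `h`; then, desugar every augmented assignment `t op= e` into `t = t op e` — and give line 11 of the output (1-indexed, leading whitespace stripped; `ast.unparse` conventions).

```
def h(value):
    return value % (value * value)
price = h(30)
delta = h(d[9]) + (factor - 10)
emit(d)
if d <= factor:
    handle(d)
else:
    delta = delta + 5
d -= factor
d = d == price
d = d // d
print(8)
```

Transformed code:
price = 30 % (30 * 30)
delta = d[9] % (d[9] * d[9]) + (factor - 10)
emit(d)
if d <= factor:
    handle(d)
else:
    delta = delta + 5
d = d - factor
d = d == price
d = d // d
print(8)

print(8)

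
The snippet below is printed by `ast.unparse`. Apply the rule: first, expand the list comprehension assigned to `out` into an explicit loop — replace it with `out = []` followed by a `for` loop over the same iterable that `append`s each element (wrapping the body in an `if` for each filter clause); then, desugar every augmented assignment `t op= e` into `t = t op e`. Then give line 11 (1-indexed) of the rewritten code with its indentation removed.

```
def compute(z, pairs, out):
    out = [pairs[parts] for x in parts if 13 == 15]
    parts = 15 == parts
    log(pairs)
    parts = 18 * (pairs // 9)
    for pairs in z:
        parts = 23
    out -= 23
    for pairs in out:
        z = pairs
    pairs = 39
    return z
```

Transformed code:
def compute(z, pairs, out):
    out = []
    for x in parts:
        if 13 == 15:
            out.append(pairs[parts])
    parts = 15 == parts
    log(pairs)
    parts = 18 * (pairs // 9)
    for pairs in z:
        parts = 23
    out = out - 23
    for pairs in out:
        z = pairs
    pairs = 39
    return z

out = out - 23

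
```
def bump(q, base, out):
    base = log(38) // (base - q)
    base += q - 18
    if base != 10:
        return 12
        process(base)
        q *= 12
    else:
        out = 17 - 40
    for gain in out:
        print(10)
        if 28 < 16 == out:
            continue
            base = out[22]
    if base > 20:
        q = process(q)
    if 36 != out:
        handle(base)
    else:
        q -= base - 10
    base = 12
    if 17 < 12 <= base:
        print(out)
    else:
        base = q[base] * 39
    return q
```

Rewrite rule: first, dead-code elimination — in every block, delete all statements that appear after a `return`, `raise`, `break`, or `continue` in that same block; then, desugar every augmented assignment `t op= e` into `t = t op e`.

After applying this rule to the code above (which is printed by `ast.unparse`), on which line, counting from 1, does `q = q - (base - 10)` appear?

Transformed code:
def bump(q, base, out):
    base = log(38) // (base - q)
    base = base + (q - 18)
    if base != 10:
        return 12
    else:
        out = 17 - 40
    for gain in out:
        print(10)
        if 28 < 16 == out:
            continue
    if base > 20:
        q = process(q)
    if 36 != out:
        handle(base)
    else:
        q = q - (base - 10)
    base = 12
    if 17 < 12 <= base:
        print(out)
    else:
        base = q[base] * 39
    return q

17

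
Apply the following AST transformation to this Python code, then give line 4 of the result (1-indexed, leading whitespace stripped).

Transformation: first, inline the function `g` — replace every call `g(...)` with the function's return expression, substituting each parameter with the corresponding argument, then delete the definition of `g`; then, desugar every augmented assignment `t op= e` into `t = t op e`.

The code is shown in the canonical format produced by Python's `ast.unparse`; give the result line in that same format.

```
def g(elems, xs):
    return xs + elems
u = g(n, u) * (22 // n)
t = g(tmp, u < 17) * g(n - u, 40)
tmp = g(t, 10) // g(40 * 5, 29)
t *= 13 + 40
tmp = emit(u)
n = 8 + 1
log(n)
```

Transformed code:
u = (u + n) * (22 // n)
t = ((u < 17) + tmp) * (40 + (n - u))
tmp = (10 + t) // (29 + 40 * 5)
t = t * (13 + 40)
tmp = emit(u)
n = 8 + 1
log(n)

t = t * (13 + 40)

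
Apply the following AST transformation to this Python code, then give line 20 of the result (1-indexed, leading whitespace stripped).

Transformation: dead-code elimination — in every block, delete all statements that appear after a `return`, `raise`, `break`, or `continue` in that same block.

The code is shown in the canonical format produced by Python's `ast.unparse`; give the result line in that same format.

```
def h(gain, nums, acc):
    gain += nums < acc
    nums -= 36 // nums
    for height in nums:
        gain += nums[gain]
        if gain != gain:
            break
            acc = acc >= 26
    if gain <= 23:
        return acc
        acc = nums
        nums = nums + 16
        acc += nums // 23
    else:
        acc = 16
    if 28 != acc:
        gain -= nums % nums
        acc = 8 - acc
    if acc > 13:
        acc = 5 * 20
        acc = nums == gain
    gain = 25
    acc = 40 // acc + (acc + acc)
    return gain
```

return gain

Transformed code:
def h(gain, nums, acc):
    gain += nums < acc
    nums -= 36 // nums
    for height in nums:
        gain += nums[gain]
        if gain != gain:
            break
    if gain <= 23:
        return acc
    else:
        acc = 16
    if 28 != acc:
        gain -= nums % nums
        acc = 8 - acc
    if acc > 13:
        acc = 5 * 20
        acc = nums == gain
    gain = 25
    acc = 40 // acc + (acc + acc)
    return gain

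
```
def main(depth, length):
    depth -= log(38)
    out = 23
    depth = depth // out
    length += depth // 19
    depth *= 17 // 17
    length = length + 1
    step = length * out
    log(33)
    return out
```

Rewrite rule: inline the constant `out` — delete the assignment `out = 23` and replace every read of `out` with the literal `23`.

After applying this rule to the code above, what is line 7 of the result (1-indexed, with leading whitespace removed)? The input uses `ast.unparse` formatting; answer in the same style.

step = length * 23

Transformed code:
def main(depth, length):
    depth -= log(38)
    depth = depth // 23
    length += depth // 19
    depth *= 17 // 17
    length = length + 1
    step = length * 23
    log(33)
    return 23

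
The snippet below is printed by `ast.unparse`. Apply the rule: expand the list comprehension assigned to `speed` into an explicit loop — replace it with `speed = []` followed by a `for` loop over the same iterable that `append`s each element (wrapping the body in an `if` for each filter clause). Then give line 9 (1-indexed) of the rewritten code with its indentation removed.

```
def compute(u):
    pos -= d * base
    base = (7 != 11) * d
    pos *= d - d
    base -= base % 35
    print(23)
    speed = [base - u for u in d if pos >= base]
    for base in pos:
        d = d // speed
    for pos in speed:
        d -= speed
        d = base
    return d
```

if pos >= base:

Transformed code:
def compute(u):
    pos -= d * base
    base = (7 != 11) * d
    pos *= d - d
    base -= base % 35
    print(23)
    speed = []
    for u in d:
        if pos >= base:
            speed.append(base - u)
    for base in pos:
        d = d // speed
    for pos in speed:
        d -= speed
        d = base
    return d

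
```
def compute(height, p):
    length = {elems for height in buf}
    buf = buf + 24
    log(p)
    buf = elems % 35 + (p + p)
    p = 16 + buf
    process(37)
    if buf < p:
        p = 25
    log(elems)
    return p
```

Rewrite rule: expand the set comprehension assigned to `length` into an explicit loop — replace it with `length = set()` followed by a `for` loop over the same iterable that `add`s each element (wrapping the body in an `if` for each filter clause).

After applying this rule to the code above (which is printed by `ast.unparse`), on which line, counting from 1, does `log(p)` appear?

6

Transformed code:
def compute(height, p):
    length = set()
    for height in buf:
        length.add(elems)
    buf = buf + 24
    log(p)
    buf = elems % 35 + (p + p)
    p = 16 + buf
    process(37)
    if buf < p:
        p = 25
    log(elems)
    return p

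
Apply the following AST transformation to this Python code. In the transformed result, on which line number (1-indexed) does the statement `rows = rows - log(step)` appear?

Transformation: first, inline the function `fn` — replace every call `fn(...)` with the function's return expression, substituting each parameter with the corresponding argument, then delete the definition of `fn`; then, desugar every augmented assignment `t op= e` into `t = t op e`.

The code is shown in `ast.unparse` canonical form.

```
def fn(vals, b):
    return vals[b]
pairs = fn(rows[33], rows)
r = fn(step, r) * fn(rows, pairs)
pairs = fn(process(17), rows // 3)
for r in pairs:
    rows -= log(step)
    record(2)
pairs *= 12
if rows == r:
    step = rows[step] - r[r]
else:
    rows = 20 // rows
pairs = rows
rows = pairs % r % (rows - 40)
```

5

Transformed code:
pairs = rows[33][rows]
r = step[r] * rows[pairs]
pairs = process(17)[rows // 3]
for r in pairs:
    rows = rows - log(step)
    record(2)
pairs = pairs * 12
if rows == r:
    step = rows[step] - r[r]
else:
    rows = 20 // rows
pairs = rows
rows = pairs % r % (rows - 40)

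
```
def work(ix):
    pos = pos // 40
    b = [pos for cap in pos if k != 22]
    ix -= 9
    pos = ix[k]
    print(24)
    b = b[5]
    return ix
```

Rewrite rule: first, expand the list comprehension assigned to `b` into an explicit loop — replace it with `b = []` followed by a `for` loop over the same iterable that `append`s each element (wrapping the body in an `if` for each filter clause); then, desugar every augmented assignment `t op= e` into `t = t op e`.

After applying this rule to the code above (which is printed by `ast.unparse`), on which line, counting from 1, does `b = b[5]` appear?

10

Transformed code:
def work(ix):
    pos = pos // 40
    b = []
    for cap in pos:
        if k != 22:
            b.append(pos)
    ix = ix - 9
    pos = ix[k]
    print(24)
    b = b[5]
    return ix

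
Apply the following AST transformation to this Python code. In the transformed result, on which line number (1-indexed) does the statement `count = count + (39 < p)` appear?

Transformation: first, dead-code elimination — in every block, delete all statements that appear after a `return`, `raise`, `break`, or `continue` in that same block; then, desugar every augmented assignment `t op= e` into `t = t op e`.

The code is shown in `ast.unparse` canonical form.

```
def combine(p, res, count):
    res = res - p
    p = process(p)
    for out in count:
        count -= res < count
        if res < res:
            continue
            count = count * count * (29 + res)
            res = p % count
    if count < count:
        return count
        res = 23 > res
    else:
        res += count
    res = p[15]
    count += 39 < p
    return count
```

Transformed code:
def combine(p, res, count):
    res = res - p
    p = process(p)
    for out in count:
        count = count - (res < count)
        if res < res:
            continue
    if count < count:
        return count
    else:
        res = res + count
    res = p[15]
    count = count + (39 < p)
    return count

13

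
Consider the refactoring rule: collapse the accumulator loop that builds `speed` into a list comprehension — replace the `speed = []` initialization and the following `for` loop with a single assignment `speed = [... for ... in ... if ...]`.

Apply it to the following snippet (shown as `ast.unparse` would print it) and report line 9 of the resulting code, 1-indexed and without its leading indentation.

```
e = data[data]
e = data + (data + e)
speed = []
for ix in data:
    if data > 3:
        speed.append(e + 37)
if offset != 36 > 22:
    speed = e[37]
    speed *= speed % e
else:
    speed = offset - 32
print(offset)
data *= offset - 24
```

print(offset)

Transformed code:
e = data[data]
e = data + (data + e)
speed = [e + 37 for ix in data if data > 3]
if offset != 36 > 22:
    speed = e[37]
    speed *= speed % e
else:
    speed = offset - 32
print(offset)
data *= offset - 24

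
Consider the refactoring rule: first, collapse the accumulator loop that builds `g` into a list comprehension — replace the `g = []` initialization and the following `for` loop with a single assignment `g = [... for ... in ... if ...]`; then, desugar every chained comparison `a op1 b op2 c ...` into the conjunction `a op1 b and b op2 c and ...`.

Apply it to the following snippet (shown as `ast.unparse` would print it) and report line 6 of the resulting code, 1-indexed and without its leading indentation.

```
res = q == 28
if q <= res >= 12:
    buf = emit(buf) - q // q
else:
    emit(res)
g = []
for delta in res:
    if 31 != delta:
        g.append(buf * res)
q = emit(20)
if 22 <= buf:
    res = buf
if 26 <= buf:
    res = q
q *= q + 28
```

g = [buf * res for delta in res if 31 != delta]

Transformed code:
res = q == 28
if q <= res and res >= 12:
    buf = emit(buf) - q // q
else:
    emit(res)
g = [buf * res for delta in res if 31 != delta]
q = emit(20)
if 22 <= buf:
    res = buf
if 26 <= buf:
    res = q
q *= q + 28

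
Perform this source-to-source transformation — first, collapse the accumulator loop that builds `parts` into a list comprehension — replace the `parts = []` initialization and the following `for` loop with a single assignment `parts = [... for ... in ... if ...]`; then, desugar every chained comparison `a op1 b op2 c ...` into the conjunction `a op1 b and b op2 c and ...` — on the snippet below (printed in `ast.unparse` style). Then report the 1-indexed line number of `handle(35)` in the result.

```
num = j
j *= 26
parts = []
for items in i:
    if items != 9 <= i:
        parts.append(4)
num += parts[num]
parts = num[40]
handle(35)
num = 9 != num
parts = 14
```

Transformed code:
num = j
j *= 26
parts = [4 for items in i if items != 9 and 9 <= i]
num += parts[num]
parts = num[40]
handle(35)
num = 9 != num
parts = 14

6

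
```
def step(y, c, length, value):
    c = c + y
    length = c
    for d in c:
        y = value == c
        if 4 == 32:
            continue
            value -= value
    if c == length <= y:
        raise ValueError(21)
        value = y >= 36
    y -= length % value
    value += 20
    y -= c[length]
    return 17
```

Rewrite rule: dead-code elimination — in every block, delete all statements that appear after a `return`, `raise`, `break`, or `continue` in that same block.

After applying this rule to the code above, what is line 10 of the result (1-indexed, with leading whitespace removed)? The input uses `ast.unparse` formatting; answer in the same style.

y -= length % value

Transformed code:
def step(y, c, length, value):
    c = c + y
    length = c
    for d in c:
        y = value == c
        if 4 == 32:
            continue
    if c == length <= y:
        raise ValueError(21)
    y -= length % value
    value += 20
    y -= c[length]
    return 17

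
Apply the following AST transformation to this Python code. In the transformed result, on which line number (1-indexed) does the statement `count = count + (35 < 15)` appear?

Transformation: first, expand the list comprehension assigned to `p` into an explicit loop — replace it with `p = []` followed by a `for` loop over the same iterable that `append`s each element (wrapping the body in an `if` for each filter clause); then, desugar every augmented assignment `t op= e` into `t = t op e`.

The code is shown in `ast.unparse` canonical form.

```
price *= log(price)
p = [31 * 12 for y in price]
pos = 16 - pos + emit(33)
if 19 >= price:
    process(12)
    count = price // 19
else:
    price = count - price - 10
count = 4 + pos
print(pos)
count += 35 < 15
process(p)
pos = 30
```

13

Transformed code:
price = price * log(price)
p = []
for y in price:
    p.append(31 * 12)
pos = 16 - pos + emit(33)
if 19 >= price:
    process(12)
    count = price // 19
else:
    price = count - price - 10
count = 4 + pos
print(pos)
count = count + (35 < 15)
process(p)
pos = 30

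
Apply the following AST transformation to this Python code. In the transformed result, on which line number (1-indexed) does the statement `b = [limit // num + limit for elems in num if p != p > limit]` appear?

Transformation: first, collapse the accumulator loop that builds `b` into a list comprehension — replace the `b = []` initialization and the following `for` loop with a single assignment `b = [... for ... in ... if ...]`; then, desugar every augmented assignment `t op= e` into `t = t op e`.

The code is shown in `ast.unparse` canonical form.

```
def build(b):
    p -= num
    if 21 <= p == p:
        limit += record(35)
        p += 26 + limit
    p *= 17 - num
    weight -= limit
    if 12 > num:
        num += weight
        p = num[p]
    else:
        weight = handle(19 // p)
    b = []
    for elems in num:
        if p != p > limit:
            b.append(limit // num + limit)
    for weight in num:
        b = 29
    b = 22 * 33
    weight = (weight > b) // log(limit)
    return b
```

13

Transformed code:
def build(b):
    p = p - num
    if 21 <= p == p:
        limit = limit + record(35)
        p = p + (26 + limit)
    p = p * (17 - num)
    weight = weight - limit
    if 12 > num:
        num = num + weight
        p = num[p]
    else:
        weight = handle(19 // p)
    b = [limit // num + limit for elems in num if p != p > limit]
    for weight in num:
        b = 29
    b = 22 * 33
    weight = (weight > b) // log(limit)
    return b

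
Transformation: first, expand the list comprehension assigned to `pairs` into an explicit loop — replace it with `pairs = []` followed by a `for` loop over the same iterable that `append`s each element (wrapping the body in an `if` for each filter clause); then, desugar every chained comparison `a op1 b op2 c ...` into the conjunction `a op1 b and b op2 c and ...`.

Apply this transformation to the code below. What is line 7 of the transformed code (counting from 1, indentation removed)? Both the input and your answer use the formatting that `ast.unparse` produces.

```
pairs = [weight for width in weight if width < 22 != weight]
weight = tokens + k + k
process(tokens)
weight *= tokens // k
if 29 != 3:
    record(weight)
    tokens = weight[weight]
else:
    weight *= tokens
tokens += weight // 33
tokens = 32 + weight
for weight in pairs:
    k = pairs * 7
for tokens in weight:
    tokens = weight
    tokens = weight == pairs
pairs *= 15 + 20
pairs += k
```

weight *= tokens // k

Transformed code:
pairs = []
for width in weight:
    if width < 22 and 22 != weight:
        pairs.append(weight)
weight = tokens + k + k
process(tokens)
weight *= tokens // k
if 29 != 3:
    record(weight)
    tokens = weight[weight]
else:
    weight *= tokens
tokens += weight // 33
tokens = 32 + weight
for weight in pairs:
    k = pairs * 7
for tokens in weight:
    tokens = weight
    tokens = weight == pairs
pairs *= 15 + 20
pairs += k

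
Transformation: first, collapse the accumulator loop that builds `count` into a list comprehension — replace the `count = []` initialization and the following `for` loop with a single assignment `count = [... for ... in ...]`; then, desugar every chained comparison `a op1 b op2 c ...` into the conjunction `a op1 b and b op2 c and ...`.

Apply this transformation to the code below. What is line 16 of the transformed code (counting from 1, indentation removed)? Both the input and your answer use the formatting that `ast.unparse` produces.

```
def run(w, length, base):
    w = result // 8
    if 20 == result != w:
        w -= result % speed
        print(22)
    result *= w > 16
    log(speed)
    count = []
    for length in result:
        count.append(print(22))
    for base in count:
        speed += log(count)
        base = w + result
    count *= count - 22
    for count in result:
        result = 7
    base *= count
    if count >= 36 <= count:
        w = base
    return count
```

if count >= 36 and 36 <= count:

Transformed code:
def run(w, length, base):
    w = result // 8
    if 20 == result and result != w:
        w -= result % speed
        print(22)
    result *= w > 16
    log(speed)
    count = [print(22) for length in result]
    for base in count:
        speed += log(count)
        base = w + result
    count *= count - 22
    for count in result:
        result = 7
    base *= count
    if count >= 36 and 36 <= count:
        w = base
    return count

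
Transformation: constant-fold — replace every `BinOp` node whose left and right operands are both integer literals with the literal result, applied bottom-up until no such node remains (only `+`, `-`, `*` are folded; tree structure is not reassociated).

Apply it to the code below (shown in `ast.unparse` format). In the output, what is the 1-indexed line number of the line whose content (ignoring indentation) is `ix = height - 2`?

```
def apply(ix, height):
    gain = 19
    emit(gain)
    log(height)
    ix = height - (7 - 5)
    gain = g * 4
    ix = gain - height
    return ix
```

Transformed code:
def apply(ix, height):
    gain = 19
    emit(gain)
    log(height)
    ix = height - 2
    gain = g * 4
    ix = gain - height
    return ix

5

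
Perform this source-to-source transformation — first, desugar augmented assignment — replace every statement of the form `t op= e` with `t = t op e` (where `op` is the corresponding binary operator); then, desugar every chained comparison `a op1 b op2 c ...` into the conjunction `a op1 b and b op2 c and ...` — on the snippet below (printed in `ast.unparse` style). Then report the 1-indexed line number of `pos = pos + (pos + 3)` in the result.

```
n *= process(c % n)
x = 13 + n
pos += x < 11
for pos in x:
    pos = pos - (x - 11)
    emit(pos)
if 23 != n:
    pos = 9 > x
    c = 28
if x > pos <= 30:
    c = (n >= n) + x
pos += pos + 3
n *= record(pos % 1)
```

12

Transformed code:
n = n * process(c % n)
x = 13 + n
pos = pos + (x < 11)
for pos in x:
    pos = pos - (x - 11)
    emit(pos)
if 23 != n:
    pos = 9 > x
    c = 28
if x > pos and pos <= 30:
    c = (n >= n) + x
pos = pos + (pos + 3)
n = n * record(pos % 1)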